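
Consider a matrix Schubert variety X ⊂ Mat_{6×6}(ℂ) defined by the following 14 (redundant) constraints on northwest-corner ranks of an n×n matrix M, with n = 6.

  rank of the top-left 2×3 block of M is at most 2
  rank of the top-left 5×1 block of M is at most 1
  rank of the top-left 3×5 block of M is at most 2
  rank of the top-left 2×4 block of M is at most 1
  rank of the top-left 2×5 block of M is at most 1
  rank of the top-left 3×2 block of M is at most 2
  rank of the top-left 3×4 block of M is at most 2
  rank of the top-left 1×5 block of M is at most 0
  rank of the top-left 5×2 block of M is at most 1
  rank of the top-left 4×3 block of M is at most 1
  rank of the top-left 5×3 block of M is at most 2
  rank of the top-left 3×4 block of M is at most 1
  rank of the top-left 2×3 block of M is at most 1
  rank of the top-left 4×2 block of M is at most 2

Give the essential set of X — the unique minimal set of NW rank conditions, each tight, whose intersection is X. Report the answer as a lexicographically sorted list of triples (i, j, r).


Rank table r_w(6×6) implied by the 14 constraints:

  row 1: 0 0 0 0 0 1
  row 2: 1 1 1 1 1 2
  row 3: 1 1 1 1 2 3
  row 4: 1 1 1 2 3 4
  row 5: 1 1 2 3 4 5
  row 6: 1 2 3 4 5 6

the unique w with this rank table is (6, 1, 5, 4, 3, 2).

4 SE-corners of the 11-cell Rothe diagram give Ess(w):

[(1, 5, 0), (3, 4, 1), (4, 3, 1), (5, 2, 1)]


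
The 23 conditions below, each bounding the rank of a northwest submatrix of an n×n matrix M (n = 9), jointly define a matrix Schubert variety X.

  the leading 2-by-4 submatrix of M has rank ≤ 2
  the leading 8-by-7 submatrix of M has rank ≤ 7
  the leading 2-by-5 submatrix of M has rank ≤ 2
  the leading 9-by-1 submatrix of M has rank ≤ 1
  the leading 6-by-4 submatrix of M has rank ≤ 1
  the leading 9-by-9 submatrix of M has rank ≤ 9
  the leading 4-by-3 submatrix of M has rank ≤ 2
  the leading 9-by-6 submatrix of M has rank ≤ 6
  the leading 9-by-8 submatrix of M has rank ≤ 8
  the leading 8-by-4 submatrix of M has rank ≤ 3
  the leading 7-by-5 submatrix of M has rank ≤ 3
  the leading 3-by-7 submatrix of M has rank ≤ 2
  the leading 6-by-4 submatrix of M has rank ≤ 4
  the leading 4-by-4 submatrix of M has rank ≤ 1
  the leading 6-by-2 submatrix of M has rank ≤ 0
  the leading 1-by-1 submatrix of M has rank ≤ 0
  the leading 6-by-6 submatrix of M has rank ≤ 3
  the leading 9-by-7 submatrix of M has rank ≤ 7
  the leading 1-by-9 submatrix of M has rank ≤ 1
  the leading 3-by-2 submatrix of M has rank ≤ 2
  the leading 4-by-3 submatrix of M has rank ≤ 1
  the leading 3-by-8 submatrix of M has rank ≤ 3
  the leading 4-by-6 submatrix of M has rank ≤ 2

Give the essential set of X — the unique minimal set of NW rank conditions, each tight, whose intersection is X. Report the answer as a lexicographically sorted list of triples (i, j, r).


Recovering R(i,j) via the rank-extension bound from the 23 conditions:

  R[1]: 0 | 0 | 1 | 1 | 1 | 1 | 1 | 1 | 1
  R[2]: 0 | 0 | 1 | 1 | 2 | 2 | 2 | 2 | 2
  R[3]: 0 | 0 | 1 | 1 | 2 | 2 | 2 | 3 | 3
  R[4]: 0 | 0 | 1 | 1 | 2 | 2 | 3 | 4 | 4
  R[5]: 0 | 0 | 1 | 1 | 2 | 3 | 4 | 5 | 5
  R[6]: 0 | 0 | 1 | 1 | 2 | 3 | 4 | 5 | 6
  R[7]: 1 | 1 | 2 | 2 | 3 | 4 | 5 | 6 | 7
  R[8]: 1 | 2 | 3 | 3 | 4 | 5 | 6 | 7 | 8
  R[9]: 1 | 2 | 3 | 4 | 5 | 6 | 7 | 8 | 9

so w = (3, 5, 8, 7, 6, 9, 1, 2, 4).

4 SE-corners of the 20-cell Rothe diagram give Ess(w):

[(3, 7, 2), (4, 6, 2), (6, 2, 0), (6, 4, 1)]


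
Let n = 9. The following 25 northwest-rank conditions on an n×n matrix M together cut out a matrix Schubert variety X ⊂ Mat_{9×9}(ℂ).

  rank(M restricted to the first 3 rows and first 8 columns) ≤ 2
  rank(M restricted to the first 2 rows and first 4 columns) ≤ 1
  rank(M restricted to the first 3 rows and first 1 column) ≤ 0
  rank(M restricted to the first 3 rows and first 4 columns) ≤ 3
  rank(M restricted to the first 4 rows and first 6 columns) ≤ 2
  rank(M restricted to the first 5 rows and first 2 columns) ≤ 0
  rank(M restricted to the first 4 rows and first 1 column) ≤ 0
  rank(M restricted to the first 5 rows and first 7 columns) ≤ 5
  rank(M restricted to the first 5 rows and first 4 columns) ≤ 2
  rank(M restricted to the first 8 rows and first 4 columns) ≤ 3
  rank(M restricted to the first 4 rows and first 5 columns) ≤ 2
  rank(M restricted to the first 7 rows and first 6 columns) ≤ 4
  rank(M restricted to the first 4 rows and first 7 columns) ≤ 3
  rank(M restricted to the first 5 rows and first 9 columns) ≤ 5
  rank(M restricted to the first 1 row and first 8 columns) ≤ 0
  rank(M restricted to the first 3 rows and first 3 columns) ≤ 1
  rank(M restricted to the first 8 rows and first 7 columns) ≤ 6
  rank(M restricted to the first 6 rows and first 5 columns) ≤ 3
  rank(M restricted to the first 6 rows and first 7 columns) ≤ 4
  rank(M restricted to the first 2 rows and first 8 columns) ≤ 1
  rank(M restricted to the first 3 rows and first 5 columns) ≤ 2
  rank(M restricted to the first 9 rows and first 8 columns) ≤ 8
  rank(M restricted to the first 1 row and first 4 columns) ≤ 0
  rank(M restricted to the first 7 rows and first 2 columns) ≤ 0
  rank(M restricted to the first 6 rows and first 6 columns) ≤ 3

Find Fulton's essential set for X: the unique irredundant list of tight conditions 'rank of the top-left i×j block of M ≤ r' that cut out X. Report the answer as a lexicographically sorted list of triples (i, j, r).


Reconstructing r_w from the 25 given conditions:

  R[1]: 0 | 0 | 0 | 0 | 0 | 0 | 0 | 0 | 1
  R[2]: 0 | 0 | 1 | 1 | 1 | 1 | 1 | 1 | 2
  R[3]: 0 | 0 | 1 | 2 | 2 | 2 | 2 | 2 | 3
  R[4]: 0 | 0 | 1 | 2 | 2 | 2 | 3 | 3 | 4
  R[5]: 0 | 0 | 1 | 2 | 3 | 3 | 4 | 4 | 5
  R[6]: 0 | 0 | 1 | 2 | 3 | 3 | 4 | 5 | 6
  R[7]: 0 | 0 | 1 | 2 | 3 | 4 | 5 | 6 | 7
  R[8]: 1 | 1 | 2 | 3 | 4 | 5 | 6 | 7 | 8
  R[9]: 1 | 2 | 3 | 4 | 5 | 6 | 7 | 8 | 9

hence w(1..9) = (9, 3, 4, 7, 5, 8, 6, 1, 2).

|D(w)|=23, |Ess(w)|=4:

[(1, 8, 0), (4, 6, 2), (6, 6, 3), (7, 2, 0)]


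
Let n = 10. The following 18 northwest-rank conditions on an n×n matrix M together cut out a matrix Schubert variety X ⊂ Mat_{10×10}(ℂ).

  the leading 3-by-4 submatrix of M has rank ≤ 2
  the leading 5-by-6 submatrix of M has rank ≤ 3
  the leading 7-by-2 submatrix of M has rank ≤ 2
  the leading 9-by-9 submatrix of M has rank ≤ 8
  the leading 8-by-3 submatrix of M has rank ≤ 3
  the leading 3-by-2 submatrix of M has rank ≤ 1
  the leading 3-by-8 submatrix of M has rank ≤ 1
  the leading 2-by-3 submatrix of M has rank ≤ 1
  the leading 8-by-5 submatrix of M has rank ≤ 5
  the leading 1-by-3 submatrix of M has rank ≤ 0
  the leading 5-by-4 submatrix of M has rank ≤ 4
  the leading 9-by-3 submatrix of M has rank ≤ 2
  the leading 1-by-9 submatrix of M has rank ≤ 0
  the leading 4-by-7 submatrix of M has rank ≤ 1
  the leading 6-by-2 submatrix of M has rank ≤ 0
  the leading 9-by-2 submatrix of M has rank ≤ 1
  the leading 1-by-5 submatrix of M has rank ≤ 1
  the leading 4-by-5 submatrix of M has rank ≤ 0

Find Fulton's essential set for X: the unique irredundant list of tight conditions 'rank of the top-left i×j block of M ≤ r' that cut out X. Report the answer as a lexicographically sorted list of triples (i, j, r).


Computing R[i][j] = min implied NW-rank bound (n=10, 18 conditions):

  row 1: 0 | 0 | 0 | 0 | 0 | 0 | 0 | 0 | 0 | 1
  row 2: 0 | 0 | 0 | 0 | 0 | 1 | 1 | 1 | 1 | 2
  row 3: 0 | 0 | 0 | 0 | 0 | 1 | 1 | 1 | 2 | 3
  row 4: 0 | 0 | 0 | 0 | 0 | 1 | 1 | 2 | 3 | 4
  row 5: 0 | 0 | 1 | 1 | 1 | 2 | 2 | 3 | 4 | 5
  row 6: 0 | 0 | 1 | 2 | 2 | 3 | 3 | 4 | 5 | 6
  row 7: 1 | 1 | 2 | 3 | 3 | 4 | 4 | 5 | 6 | 7
  row 8: 1 | 1 | 2 | 3 | 4 | 5 | 5 | 6 | 7 | 8
  row 9: 1 | 1 | 2 | 3 | 4 | 5 | 6 | 7 | 8 | 9
  row 10: 1 | 2 | 3 | 4 | 5 | 6 | 7 | 8 | 9 | 10

giving w = (10, 6, 9, 8, 3, 4, 1, 5, 7, 2) via Δ²R.

Fulton essential set (6 of the 33 Rothe cells):

[(1, 9, 0), (3, 8, 1), (4, 5, 0), (4, 7, 1), (6, 2, 0), (9, 2, 1)]


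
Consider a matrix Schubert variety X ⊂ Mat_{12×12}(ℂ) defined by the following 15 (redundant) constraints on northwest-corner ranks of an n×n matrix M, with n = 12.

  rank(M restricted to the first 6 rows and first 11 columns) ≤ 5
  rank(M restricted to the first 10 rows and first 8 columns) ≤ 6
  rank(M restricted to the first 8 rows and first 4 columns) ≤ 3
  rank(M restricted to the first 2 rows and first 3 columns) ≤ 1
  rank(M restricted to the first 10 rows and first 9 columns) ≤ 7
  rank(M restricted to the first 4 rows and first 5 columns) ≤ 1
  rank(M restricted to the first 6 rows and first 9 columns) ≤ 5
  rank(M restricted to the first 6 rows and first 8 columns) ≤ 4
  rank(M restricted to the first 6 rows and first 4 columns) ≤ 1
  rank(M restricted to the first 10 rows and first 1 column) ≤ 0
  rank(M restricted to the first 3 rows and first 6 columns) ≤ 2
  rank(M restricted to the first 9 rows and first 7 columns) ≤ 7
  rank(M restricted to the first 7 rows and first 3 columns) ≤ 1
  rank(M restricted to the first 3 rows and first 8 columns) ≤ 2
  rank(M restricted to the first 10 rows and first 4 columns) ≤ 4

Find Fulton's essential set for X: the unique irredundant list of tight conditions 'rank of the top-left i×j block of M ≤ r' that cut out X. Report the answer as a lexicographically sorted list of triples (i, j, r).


Recovering R(i,j) via the rank-extension bound from the 15 conditions:

  R[1]: 0, 1, 1, 1, 1, 1, 1, 1, 1, 1, 1, 1
  R[2]: 0, 1, 1, 1, 1, 2, 2, 2, 2, 2, 2, 2
  R[3]: 0, 1, 1, 1, 1, 2, 2, 2, 3, 3, 3, 3
  R[4]: 0, 1, 1, 1, 1, 2, 3, 3, 4, 4, 4, 4
  R[5]: 0, 1, 1, 1, 2, 3, 4, 4, 5, 5, 5, 5
  R[6]: 0, 1, 1, 1, 2, 3, 4, 4, 5, 5, 5, 6
  R[7]: 0, 1, 1, 2, 3, 4, 5, 5, 6, 6, 6, 7
  R[8]: 0, 1, 2, 3, 4, 5, 6, 6, 7, 7, 7, 8
  R[9]: 0, 1, 2, 3, 4, 5, 6, 6, 7, 8, 8, 9
  R[10]: 0, 1, 2, 3, 4, 5, 6, 6, 7, 8, 9, 10
  R[11]: 1, 2, 3, 4, 5, 6, 7, 7, 8, 9, 10, 11
  R[12]: 1, 2, 3, 4, 5, 6, 7, 8, 9, 10, 11, 12

reading off 1-entries of Δ²R: w = (2, 6, 9, 7, 5, 12, 4, 3, 10, 11, 1, 8).

Rothe diagram D(w) (31 cells), 8 SE-corners (essential conditions):

[(3, 8, 2), (4, 5, 1), (6, 4, 1), (6, 8, 4), (6, 11, 5), (7, 3, 1), (10, 1, 0), (10, 8, 6)]


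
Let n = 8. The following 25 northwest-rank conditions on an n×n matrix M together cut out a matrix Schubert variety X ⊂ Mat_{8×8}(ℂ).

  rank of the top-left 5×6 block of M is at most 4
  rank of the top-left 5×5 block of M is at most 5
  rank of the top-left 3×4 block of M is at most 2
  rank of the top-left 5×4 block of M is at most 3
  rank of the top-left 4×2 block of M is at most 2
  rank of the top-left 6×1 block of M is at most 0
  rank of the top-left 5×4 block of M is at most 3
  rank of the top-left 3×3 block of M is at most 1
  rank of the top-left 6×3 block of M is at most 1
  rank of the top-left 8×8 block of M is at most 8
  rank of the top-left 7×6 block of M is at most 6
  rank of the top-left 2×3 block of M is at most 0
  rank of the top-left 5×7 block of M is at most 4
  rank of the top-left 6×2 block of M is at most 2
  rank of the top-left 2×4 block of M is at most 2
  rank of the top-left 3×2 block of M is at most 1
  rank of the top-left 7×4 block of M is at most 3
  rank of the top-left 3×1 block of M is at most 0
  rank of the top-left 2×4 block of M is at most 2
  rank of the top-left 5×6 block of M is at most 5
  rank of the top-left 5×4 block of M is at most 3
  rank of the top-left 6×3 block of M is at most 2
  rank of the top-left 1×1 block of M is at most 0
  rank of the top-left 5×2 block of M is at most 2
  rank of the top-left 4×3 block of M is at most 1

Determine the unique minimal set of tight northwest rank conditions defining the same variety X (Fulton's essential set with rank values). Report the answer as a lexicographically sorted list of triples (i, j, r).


Recovering R(i,j) via the rank-extension bound from the 25 conditions:

  i=1: 0, 0, 0, 1, 1, 1, 1, 1
  i=2: 0, 0, 0, 1, 2, 2, 2, 2
  i=3: 0, 1, 1, 2, 3, 3, 3, 3
  i=4: 0, 1, 1, 2, 3, 4, 4, 4
  i=5: 0, 1, 1, 2, 3, 4, 4, 5
  i=6: 0, 1, 1, 2, 3, 4, 5, 6
  i=7: 1, 2, 2, 3, 4, 5, 6, 7
  i=8: 1, 2, 3, 4, 5, 6, 7, 8

so w = (4, 5, 2, 6, 8, 7, 1, 3).

Fulton essential set (4 of the 14 Rothe cells):

[(2, 3, 0), (5, 7, 4), (6, 1, 0), (6, 3, 1)]


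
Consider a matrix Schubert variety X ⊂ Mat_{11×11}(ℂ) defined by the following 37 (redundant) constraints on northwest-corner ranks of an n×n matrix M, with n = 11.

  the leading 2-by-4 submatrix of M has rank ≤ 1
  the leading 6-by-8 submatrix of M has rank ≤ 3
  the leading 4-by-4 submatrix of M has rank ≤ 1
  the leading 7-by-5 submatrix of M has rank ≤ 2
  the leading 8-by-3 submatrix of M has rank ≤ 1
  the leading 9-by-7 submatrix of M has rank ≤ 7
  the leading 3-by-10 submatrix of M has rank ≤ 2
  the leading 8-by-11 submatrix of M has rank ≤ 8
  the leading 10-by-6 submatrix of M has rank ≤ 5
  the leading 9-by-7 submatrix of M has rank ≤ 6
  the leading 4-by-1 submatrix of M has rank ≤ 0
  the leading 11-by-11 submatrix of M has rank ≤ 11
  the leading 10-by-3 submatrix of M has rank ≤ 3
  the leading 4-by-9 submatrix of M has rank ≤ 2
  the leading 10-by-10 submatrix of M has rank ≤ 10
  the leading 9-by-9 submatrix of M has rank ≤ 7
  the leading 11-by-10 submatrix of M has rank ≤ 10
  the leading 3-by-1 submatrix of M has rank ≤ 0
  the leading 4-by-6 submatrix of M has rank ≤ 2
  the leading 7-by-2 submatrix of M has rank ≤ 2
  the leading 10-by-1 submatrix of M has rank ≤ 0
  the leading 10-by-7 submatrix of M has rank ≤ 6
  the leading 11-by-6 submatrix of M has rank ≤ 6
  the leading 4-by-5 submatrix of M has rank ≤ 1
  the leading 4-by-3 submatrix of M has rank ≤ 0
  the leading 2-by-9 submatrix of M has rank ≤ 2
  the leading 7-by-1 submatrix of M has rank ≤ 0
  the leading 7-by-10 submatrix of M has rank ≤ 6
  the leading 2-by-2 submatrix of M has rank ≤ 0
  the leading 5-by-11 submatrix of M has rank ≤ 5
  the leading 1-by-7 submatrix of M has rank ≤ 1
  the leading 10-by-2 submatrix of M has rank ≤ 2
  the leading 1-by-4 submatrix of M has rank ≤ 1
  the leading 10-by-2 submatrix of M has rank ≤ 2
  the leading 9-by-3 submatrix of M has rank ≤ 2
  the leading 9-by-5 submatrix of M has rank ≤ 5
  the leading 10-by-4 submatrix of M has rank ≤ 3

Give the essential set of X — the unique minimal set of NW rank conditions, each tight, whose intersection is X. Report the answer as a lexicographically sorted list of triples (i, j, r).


Recovering R(i,j) via the rank-extension bound from the 37 conditions:

  R[1]: 0, 0, 0, 1, 1, 1, 1, 1, 1, 1, 1
  R[2]: 0, 0, 0, 1, 1, 2, 2, 2, 2, 2, 2
  R[3]: 0, 0, 0, 1, 1, 2, 2, 2, 2, 2, 3
  R[4]: 0, 0, 0, 1, 1, 2, 2, 2, 2, 3, 4
  R[5]: 0, 1, 1, 2, 2, 3, 3, 3, 3, 4, 5
  R[6]: 0, 1, 1, 2, 2, 3, 3, 3, 4, 5, 6
  R[7]: 0, 1, 1, 2, 2, 3, 4, 4, 5, 6, 7
  R[8]: 0, 1, 1, 2, 3, 4, 5, 5, 6, 7, 8
  R[9]: 0, 1, 2, 3, 4, 5, 6, 6, 7, 8, 9
  R[10]: 0, 1, 2, 3, 4, 5, 6, 7, 8, 9, 10
  R[11]: 1, 2, 3, 4, 5, 6, 7, 8, 9, 10, 11

the unique w with this rank table is (4, 6, 11, 10, 2, 9, 7, 5, 3, 8, 1).

Fulton essential set (8 of the 35 Rothe cells):

[(3, 10, 2), (4, 3, 0), (4, 5, 1), (4, 9, 2), (6, 8, 3), (7, 5, 2), (8, 3, 1), (10, 1, 0)]


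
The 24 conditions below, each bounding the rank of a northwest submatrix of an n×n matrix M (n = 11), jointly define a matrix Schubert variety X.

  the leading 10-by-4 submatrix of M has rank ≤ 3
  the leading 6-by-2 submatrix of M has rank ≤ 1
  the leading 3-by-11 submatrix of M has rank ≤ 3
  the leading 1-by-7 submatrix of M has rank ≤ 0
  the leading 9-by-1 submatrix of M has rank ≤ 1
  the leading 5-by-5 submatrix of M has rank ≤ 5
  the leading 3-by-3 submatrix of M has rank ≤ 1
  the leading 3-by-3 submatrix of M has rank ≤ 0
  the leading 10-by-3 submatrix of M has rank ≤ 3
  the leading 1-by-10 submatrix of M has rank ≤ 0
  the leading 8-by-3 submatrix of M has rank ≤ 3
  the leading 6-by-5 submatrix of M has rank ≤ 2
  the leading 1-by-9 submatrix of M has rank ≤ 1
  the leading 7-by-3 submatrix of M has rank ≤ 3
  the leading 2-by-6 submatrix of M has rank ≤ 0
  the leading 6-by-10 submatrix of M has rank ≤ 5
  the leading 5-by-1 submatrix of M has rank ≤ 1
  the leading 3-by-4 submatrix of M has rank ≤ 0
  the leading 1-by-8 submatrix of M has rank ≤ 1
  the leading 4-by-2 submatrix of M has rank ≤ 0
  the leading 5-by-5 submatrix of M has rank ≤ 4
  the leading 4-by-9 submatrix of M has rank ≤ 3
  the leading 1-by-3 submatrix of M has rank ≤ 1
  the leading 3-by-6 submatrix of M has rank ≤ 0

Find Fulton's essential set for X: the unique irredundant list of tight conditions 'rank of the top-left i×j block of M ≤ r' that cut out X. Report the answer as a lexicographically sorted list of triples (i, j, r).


Reconstructing r_w from the 24 given conditions:

  R[1]: 0 0 0 0 0 0 0 0 0 0 1
  R[2]: 0 0 0 0 0 0 1 1 1 1 2
  R[3]: 0 0 0 0 0 0 1 2 2 2 3
  R[4]: 0 0 1 1 1 1 2 3 3 3 4
  R[5]: 1 1 2 2 2 2 3 4 4 4 5
  R[6]: 1 1 2 2 2 3 4 5 5 5 6
  R[7]: 1 2 3 3 3 4 5 6 6 6 7
  R[8]: 1 2 3 3 4 5 6 7 7 7 8
  R[9]: 1 2 3 3 4 5 6 7 8 8 9
  R[10]: 1 2 3 3 4 5 6 7 8 9 10
  R[11]: 1 2 3 4 5 6 7 8 9 10 11

so w = (11, 7, 8, 3, 1, 6, 2, 5, 9, 10, 4).

Rothe diagram D(w) (30 cells), 6 SE-corners (essential conditions):

[(1, 10, 0), (3, 6, 0), (4, 2, 0), (6, 2, 1), (6, 5, 2), (10, 4, 3)]


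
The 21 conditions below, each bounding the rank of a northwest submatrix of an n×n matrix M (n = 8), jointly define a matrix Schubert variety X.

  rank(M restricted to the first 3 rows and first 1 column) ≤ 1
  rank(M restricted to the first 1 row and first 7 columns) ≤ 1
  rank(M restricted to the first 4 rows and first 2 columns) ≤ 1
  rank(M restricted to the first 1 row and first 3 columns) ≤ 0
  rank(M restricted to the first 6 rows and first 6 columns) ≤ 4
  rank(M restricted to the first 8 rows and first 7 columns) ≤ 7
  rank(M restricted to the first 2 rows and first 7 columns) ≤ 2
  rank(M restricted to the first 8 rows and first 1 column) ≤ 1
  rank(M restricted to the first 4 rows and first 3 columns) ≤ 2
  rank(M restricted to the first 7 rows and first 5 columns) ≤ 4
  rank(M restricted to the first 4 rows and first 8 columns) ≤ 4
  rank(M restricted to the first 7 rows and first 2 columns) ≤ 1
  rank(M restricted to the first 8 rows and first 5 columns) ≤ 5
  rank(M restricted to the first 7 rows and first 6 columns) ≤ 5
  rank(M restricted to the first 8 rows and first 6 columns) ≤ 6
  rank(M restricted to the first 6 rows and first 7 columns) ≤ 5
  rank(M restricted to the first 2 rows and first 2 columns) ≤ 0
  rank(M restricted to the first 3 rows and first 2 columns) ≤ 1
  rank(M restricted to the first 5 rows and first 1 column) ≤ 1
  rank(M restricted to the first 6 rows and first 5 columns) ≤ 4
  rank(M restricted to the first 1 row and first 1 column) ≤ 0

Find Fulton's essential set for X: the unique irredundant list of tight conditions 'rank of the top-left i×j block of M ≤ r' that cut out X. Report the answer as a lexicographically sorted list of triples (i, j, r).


Propagating the 21 rank bounds to every northwest block:

  i=1: 0 0 0 1 1 1 1 1
  i=2: 0 0 1 2 2 2 2 2
  i=3: 1 1 2 3 3 3 3 3
  i=4: 1 1 2 3 4 4 4 4
  i=5: 1 1 2 3 4 4 5 5
  i=6: 1 1 2 3 4 4 5 6
  i=7: 1 1 2 3 4 5 6 7
  i=8: 1 2 3 4 5 6 7 8

hence w(1..8) = (4, 3, 1, 5, 7, 8, 6, 2).

ℓ(w)=11; the 4 essential cells (i,j,r):

[(1, 3, 0), (2, 2, 0), (6, 6, 4), (7, 2, 1)]


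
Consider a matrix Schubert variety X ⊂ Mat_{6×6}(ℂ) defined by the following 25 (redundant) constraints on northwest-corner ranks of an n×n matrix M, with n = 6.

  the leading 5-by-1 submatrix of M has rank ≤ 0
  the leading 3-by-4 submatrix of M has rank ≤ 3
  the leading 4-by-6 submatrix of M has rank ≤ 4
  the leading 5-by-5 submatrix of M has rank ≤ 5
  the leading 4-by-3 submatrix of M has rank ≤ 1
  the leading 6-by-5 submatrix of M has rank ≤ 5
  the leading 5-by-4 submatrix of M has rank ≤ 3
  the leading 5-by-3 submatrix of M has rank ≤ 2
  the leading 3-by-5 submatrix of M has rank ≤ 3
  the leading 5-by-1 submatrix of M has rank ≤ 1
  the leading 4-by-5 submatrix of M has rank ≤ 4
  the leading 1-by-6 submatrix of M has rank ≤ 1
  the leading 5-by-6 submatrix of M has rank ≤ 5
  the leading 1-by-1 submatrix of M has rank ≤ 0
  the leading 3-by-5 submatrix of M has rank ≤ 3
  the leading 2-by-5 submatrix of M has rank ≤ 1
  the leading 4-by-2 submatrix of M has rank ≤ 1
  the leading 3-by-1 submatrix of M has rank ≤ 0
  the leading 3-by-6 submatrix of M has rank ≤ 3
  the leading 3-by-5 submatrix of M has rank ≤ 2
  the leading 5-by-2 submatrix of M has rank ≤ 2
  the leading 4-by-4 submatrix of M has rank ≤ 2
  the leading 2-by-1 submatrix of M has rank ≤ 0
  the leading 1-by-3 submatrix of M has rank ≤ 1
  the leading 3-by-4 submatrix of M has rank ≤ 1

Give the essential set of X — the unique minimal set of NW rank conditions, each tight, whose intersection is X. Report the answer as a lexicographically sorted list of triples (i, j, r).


Rank table r_w(6×6) implied by the 25 constraints:

  0, 1, 1, 1, 1, 1
  0, 1, 1, 1, 1, 2
  0, 1, 1, 1, 2, 3
  0, 1, 1, 2, 3, 4
  0, 1, 2, 3, 4, 5
  1, 2, 3, 4, 5, 6

so w = (2, 6, 5, 4, 3, 1).

ℓ(w)=11; the 4 essential cells (i,j,r):

[(2, 5, 1), (3, 4, 1), (4, 3, 1), (5, 1, 0)]


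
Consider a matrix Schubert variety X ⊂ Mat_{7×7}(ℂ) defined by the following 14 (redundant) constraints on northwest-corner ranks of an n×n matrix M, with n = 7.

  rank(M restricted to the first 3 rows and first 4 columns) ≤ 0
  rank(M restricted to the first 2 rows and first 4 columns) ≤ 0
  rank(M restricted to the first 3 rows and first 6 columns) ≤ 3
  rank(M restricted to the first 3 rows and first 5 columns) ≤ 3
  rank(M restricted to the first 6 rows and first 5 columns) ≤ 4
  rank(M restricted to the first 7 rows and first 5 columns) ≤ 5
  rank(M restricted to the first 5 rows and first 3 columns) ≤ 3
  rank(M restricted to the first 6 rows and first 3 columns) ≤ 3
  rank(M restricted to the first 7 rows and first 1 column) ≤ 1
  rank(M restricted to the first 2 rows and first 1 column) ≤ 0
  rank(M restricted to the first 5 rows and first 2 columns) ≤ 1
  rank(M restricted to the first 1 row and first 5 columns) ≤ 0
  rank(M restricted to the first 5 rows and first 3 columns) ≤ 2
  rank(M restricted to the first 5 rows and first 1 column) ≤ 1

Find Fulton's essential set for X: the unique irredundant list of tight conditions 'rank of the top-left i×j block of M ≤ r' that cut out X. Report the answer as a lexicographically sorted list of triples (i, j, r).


The tightest implied rank at each (i,j), from the 14 conditions:

  0  0  0  0  0  1  1
  0  0  0  0  1  2  2
  0  0  0  0  1  2  3
  1  1  1  1  2  3  4
  1  1  2  2  3  4  5
  1  2  3  3  4  5  6
  1  2  3  4  5  6  7

reading off 1-entries of Δ²R: w = (6, 5, 7, 1, 3, 2, 4).

|D(w)|=14, |Ess(w)|=3:

[(1, 5, 0), (3, 4, 0), (5, 2, 1)]


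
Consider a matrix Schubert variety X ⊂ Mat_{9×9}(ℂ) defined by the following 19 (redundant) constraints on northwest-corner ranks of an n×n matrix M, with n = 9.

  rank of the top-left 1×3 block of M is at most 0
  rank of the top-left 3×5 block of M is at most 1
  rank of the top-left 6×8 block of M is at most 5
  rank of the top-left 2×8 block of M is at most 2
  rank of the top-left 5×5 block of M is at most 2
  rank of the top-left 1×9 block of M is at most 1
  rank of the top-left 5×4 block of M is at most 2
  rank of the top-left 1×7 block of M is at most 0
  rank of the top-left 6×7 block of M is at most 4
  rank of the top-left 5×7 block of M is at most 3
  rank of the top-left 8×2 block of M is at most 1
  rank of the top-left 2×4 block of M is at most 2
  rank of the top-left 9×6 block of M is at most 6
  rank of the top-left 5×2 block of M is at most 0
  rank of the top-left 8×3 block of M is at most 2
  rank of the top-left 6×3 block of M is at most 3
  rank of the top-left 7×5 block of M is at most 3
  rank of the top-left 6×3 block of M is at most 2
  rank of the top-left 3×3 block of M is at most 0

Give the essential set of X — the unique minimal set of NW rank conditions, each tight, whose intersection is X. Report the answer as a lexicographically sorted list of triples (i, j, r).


Propagating the 19 rank bounds to every northwest block:

  0 | 0 | 0 | 0 | 0 | 0 | 0 | 1 | 1
  0 | 0 | 0 | 1 | 1 | 1 | 1 | 2 | 2
  0 | 0 | 0 | 1 | 1 | 2 | 2 | 3 | 3
  0 | 0 | 1 | 2 | 2 | 3 | 3 | 4 | 4
  0 | 0 | 1 | 2 | 2 | 3 | 3 | 4 | 5
  1 | 1 | 2 | 3 | 3 | 4 | 4 | 5 | 6
  1 | 1 | 2 | 3 | 3 | 4 | 5 | 6 | 7
  1 | 1 | 2 | 3 | 4 | 5 | 6 | 7 | 8
  1 | 2 | 3 | 4 | 5 | 6 | 7 | 8 | 9

reading off 1-entries of Δ²R: w = (8, 4, 6, 3, 9, 1, 7, 5, 2).

Fulton essential set (8 of the 23 Rothe cells):

[(1, 7, 0), (3, 3, 0), (3, 5, 1), (5, 2, 0), (5, 5, 2), (5, 7, 3), (7, 5, 3), (8, 2, 1)]


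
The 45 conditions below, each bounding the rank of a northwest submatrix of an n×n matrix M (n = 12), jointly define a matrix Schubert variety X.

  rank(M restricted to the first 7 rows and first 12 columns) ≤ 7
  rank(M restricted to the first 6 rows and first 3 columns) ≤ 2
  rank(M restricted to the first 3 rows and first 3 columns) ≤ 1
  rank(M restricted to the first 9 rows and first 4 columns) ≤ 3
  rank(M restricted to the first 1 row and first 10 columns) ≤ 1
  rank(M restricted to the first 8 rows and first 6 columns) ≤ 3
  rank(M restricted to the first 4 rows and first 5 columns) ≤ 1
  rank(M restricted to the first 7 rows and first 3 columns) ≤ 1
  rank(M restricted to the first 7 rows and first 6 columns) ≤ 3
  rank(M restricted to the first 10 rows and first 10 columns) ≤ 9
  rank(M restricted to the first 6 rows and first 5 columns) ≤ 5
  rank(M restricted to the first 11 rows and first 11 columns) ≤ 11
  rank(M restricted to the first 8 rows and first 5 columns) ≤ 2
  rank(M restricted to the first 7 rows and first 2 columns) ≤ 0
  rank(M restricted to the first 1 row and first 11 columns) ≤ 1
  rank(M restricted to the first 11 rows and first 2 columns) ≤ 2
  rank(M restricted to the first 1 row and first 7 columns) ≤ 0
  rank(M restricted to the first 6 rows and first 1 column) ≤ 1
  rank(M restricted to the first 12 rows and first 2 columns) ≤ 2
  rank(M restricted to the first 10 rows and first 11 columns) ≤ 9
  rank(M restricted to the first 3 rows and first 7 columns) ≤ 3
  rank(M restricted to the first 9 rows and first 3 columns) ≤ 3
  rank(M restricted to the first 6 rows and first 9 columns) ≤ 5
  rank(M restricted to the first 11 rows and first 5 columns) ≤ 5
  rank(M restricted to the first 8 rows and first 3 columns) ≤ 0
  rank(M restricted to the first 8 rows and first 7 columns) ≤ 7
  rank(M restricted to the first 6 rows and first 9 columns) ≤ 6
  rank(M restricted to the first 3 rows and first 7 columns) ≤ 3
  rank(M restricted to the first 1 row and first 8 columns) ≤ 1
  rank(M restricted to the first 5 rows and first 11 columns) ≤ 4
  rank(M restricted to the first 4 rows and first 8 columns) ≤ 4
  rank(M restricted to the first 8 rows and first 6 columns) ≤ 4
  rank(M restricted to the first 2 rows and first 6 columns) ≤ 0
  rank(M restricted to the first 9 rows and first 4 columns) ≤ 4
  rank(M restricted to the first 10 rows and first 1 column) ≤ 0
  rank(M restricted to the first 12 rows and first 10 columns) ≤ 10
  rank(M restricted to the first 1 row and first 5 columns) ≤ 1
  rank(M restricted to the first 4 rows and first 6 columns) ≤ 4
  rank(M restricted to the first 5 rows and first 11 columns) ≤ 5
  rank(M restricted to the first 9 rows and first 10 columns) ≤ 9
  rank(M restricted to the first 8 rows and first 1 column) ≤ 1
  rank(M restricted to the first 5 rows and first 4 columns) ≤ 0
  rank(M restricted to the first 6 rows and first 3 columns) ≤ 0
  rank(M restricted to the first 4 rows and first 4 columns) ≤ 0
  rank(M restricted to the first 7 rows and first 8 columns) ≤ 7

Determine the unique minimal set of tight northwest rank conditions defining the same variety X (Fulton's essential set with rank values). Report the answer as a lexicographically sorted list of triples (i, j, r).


Reconstructing r_w from the 45 given conditions:

  0 | 0 | 0 | 0 | 0 | 0 | 0 | 1 | 1 | 1 | 1 | 1
  0 | 0 | 0 | 0 | 0 | 0 | 1 | 2 | 2 | 2 | 2 | 2
  0 | 0 | 0 | 0 | 1 | 1 | 2 | 3 | 3 | 3 | 3 | 3
  0 | 0 | 0 | 0 | 1 | 2 | 3 | 4 | 4 | 4 | 4 | 4
  0 | 0 | 0 | 0 | 1 | 2 | 3 | 4 | 4 | 4 | 4 | 5
  0 | 0 | 0 | 1 | 2 | 3 | 4 | 5 | 5 | 5 | 5 | 6
  0 | 0 | 0 | 1 | 2 | 3 | 4 | 5 | 6 | 6 | 6 | 7
  0 | 0 | 0 | 1 | 2 | 3 | 4 | 5 | 6 | 7 | 7 | 8
  0 | 1 | 1 | 2 | 3 | 4 | 5 | 6 | 7 | 8 | 8 | 9
  0 | 1 | 2 | 3 | 4 | 5 | 6 | 7 | 8 | 9 | 9 | 10
  1 | 2 | 3 | 4 | 5 | 6 | 7 | 8 | 9 | 10 | 10 | 11
  1 | 2 | 3 | 4 | 5 | 6 | 7 | 8 | 9 | 10 | 11 | 12

so w = (8, 7, 5, 6, 12, 4, 9, 10, 2, 3, 1, 11).

Fulton essential set (6 of the 39 Rothe cells):

[(1, 7, 0), (2, 6, 0), (5, 4, 0), (5, 11, 4), (8, 3, 0), (10, 1, 0)]


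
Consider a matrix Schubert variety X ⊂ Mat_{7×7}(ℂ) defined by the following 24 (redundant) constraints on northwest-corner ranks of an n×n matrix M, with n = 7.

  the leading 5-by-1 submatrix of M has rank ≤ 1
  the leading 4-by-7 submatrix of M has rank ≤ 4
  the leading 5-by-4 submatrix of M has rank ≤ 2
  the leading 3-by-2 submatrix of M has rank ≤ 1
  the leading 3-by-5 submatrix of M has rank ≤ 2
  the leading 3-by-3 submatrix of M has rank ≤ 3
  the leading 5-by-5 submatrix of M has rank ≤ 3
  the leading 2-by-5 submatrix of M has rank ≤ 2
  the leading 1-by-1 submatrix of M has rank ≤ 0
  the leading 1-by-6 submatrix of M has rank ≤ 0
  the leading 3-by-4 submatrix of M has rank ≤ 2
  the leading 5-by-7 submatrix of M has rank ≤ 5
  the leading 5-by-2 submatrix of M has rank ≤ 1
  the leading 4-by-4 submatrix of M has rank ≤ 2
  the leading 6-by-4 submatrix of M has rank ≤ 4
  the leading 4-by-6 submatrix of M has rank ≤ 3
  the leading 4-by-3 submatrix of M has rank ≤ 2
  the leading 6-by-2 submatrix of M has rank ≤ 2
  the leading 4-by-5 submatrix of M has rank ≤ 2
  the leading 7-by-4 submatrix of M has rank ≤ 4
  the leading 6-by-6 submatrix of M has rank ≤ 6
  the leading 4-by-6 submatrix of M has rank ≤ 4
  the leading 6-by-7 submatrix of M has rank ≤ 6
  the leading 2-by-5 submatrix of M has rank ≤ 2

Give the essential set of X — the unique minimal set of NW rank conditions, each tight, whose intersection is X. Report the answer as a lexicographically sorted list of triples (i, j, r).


Rank table r_w(7×7) implied by the 24 constraints:

  R[1]: 0 0 0 0 0 0 1
  R[2]: 1 1 1 1 1 1 2
  R[3]: 1 1 2 2 2 2 3
  R[4]: 1 1 2 2 2 3 4
  R[5]: 1 1 2 2 3 4 5
  R[6]: 1 2 3 3 4 5 6
  R[7]: 1 2 3 4 5 6 7

reading off 1-entries of Δ²R: w = (7, 1, 3, 6, 5, 2, 4).

Fulton essential set (4 of the 12 Rothe cells):

[(1, 6, 0), (4, 5, 2), (5, 2, 1), (5, 4, 2)]


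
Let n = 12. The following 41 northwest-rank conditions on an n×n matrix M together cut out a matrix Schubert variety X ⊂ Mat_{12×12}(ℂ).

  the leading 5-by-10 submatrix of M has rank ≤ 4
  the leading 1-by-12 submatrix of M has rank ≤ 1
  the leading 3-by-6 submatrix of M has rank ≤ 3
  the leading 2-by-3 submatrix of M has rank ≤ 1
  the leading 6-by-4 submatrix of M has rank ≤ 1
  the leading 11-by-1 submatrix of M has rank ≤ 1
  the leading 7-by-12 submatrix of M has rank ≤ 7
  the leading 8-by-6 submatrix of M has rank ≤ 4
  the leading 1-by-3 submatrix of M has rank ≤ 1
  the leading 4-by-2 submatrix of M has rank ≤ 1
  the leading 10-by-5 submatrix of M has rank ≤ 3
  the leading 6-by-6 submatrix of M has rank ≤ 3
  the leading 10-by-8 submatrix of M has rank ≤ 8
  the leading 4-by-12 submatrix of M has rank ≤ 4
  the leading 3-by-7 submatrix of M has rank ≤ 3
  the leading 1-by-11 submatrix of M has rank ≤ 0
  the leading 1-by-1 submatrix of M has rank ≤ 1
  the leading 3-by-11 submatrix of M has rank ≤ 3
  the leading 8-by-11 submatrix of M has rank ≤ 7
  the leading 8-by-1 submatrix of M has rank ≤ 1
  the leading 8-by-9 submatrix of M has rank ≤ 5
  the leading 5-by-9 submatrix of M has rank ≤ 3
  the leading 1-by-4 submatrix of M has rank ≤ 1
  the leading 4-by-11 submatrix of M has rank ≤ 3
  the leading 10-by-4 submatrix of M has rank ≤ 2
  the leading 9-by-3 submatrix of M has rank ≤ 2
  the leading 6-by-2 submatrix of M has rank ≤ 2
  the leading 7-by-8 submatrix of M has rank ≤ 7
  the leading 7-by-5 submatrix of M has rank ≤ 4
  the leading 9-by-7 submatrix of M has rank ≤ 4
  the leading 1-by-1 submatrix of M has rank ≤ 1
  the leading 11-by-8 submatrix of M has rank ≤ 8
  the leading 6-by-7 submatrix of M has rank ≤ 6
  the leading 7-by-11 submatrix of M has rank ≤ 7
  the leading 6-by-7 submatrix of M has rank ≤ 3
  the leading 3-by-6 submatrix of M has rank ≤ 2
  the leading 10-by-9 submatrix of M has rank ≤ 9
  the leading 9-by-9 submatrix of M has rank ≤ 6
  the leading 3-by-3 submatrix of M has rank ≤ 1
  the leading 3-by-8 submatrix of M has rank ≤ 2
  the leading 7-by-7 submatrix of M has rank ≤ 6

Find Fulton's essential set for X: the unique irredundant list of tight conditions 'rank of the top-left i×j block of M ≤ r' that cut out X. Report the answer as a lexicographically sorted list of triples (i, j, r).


Propagating the 41 rank bounds to every northwest block:

  R[1]: 0 | 0 | 0 | 0 | 0 | 0 | 0 | 0 | 0 | 0 | 0 | 1
  R[2]: 1 | 1 | 1 | 1 | 1 | 1 | 1 | 1 | 1 | 1 | 1 | 2
  R[3]: 1 | 1 | 1 | 1 | 2 | 2 | 2 | 2 | 2 | 2 | 2 | 3
  R[4]: 1 | 1 | 1 | 1 | 2 | 3 | 3 | 3 | 3 | 3 | 3 | 4
  R[5]: 1 | 1 | 1 | 1 | 2 | 3 | 3 | 3 | 3 | 4 | 4 | 5
  R[6]: 1 | 1 | 1 | 1 | 2 | 3 | 3 | 4 | 4 | 5 | 5 | 6
  R[7]: 1 | 2 | 2 | 2 | 3 | 4 | 4 | 5 | 5 | 6 | 6 | 7
  R[8]: 1 | 2 | 2 | 2 | 3 | 4 | 4 | 5 | 5 | 6 | 7 | 8
  R[9]: 1 | 2 | 2 | 2 | 3 | 4 | 4 | 5 | 6 | 7 | 8 | 9
  R[10]: 1 | 2 | 2 | 2 | 3 | 4 | 5 | 6 | 7 | 8 | 9 | 10
  R[11]: 1 | 2 | 3 | 3 | 4 | 5 | 6 | 7 | 8 | 9 | 10 | 11
  R[12]: 1 | 2 | 3 | 4 | 5 | 6 | 7 | 8 | 9 | 10 | 11 | 12

so w = (12, 1, 5, 6, 10, 8, 2, 11, 9, 7, 3, 4).

7 SE-corners of the 36-cell Rothe diagram give Ess(w):

[(1, 11, 0), (5, 9, 3), (6, 4, 1), (6, 7, 3), (8, 9, 5), (9, 7, 4), (10, 4, 2)]


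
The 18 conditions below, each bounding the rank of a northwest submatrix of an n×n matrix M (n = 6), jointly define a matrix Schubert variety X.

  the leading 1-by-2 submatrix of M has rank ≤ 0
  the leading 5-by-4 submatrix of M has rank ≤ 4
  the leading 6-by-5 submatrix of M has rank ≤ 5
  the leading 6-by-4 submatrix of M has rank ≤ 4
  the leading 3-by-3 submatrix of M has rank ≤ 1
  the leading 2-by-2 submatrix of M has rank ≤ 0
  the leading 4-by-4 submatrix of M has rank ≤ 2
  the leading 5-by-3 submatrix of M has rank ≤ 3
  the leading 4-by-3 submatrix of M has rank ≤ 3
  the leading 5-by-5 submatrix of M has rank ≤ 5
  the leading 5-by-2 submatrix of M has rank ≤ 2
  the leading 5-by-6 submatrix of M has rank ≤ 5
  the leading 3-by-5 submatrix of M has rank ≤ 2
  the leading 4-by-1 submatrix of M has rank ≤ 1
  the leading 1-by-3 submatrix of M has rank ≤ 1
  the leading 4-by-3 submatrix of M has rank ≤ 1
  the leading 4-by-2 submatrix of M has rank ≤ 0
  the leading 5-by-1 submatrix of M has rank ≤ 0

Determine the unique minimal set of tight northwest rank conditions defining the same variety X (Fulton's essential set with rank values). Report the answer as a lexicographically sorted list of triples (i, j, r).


Reconstructing r_w from the 18 given conditions:

  R[1]: 0  0  1  1  1  1
  R[2]: 0  0  1  2  2  2
  R[3]: 0  0  1  2  2  3
  R[4]: 0  0  1  2  3  4
  R[5]: 0  1  2  3  4  5
  R[6]: 1  2  3  4  5  6

second differences of R give the permutation w = (3, 4, 6, 5, 2, 1).

D(w) has 10 cells with 3 SE-corners; essential set:

[(3, 5, 2), (4, 2, 0), (5, 1, 0)]


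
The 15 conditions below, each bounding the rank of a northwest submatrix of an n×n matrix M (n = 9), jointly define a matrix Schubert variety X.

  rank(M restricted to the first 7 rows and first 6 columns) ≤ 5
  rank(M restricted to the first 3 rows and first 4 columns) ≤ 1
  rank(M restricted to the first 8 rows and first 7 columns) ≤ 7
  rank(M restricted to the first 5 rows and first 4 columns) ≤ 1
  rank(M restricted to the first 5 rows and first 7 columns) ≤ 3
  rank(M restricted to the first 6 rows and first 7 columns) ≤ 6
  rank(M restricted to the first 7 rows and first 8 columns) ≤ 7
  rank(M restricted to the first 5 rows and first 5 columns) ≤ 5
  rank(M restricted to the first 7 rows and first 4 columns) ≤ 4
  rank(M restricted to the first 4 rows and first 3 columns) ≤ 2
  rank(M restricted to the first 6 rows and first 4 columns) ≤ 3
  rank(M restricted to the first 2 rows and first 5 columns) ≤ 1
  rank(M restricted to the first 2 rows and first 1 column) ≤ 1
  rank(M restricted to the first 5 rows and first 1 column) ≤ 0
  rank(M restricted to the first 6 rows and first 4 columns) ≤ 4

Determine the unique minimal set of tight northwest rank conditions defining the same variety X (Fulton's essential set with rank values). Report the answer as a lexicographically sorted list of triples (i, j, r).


The tightest implied rank at each (i,j), from the 15 conditions:

  0, 1, 1, 1, 1, 1, 1, 1, 1
  0, 1, 1, 1, 1, 2, 2, 2, 2
  0, 1, 1, 1, 2, 3, 3, 3, 3
  0, 1, 1, 1, 2, 3, 3, 4, 4
  0, 1, 1, 1, 2, 3, 3, 4, 5
  1, 2, 2, 2, 3, 4, 4, 5, 6
  1, 2, 3, 3, 4, 5, 5, 6, 7
  1, 2, 3, 4, 5, 6, 6, 7, 8
  1, 2, 3, 4, 5, 6, 7, 8, 9

so w = (2, 6, 5, 8, 9, 1, 3, 4, 7).

ℓ(w)=16; the 4 essential cells (i,j,r):

[(2, 5, 1), (5, 1, 0), (5, 4, 1), (5, 7, 3)]


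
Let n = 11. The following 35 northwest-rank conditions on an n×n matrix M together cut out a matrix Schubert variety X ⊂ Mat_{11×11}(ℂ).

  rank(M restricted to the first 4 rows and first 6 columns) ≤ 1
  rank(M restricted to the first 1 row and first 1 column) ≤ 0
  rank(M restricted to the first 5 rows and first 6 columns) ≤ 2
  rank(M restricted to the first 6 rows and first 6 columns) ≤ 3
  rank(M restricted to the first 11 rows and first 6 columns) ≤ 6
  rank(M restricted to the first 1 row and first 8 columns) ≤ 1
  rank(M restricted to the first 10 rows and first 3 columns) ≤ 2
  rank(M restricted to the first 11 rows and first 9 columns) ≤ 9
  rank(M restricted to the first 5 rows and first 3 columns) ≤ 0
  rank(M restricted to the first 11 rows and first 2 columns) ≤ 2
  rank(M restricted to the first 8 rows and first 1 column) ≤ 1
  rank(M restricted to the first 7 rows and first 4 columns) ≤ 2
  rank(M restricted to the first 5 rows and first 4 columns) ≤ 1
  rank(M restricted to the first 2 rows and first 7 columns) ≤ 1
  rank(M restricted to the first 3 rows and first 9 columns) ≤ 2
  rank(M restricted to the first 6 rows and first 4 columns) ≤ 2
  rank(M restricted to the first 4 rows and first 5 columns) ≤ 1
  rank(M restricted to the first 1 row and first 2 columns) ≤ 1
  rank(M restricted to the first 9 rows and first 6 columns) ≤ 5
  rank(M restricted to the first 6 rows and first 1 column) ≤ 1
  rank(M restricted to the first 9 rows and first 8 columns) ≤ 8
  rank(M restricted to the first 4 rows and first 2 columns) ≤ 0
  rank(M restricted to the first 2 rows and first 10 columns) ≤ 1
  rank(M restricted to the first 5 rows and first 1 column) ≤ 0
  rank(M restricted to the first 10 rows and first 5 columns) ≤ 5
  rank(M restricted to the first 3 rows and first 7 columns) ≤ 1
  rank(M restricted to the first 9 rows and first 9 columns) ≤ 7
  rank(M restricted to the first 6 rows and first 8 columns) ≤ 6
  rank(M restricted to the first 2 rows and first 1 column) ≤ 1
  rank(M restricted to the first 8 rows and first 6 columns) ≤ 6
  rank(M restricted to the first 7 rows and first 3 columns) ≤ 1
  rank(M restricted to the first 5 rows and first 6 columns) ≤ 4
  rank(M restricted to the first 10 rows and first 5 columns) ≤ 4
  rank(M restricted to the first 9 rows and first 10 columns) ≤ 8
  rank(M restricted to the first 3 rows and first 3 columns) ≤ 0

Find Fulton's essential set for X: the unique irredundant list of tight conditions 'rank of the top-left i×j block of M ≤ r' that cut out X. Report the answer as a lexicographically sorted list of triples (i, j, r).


Rank table r_w(11×11) implied by the 35 constraints:

  i=1: 0  0  0  1  1  1  1  1  1  1  1
  i=2: 0  0  0  1  1  1  1  1  1  1  2
  i=3: 0  0  0  1  1  1  1  2  2  2  3
  i=4: 0  0  0  1  1  1  2  3  3  3  4
  i=5: 0  0  0  1  2  2  3  4  4  4  5
  i=6: 1  1  1  2  3  3  4  5  5  5  6
  i=7: 1  1  1  2  3  4  5  6  6  6  7
  i=8: 1  2  2  3  4  5  6  7  7  7  8
  i=9: 1  2  2  3  4  5  6  7  7  8  9
  i=10: 1  2  2  3  4  5  6  7  8  9  10
  i=11: 1  2  3  4  5  6  7  8  9  10  11

reading off 1-entries of Δ²R: w = (4, 11, 8, 7, 5, 1, 6, 2, 10, 9, 3).

7 SE-corners of the 31-cell Rothe diagram give Ess(w):

[(2, 10, 1), (3, 7, 1), (4, 6, 1), (5, 3, 0), (7, 3, 1), (9, 9, 7), (10, 3, 2)]
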